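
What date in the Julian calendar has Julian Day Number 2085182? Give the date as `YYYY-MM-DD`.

JDN 2085182 is 6 December 996 in the proleptic Gregorian calendar.
In the Julian calendar that day is 0996-12-01.

0996-12-01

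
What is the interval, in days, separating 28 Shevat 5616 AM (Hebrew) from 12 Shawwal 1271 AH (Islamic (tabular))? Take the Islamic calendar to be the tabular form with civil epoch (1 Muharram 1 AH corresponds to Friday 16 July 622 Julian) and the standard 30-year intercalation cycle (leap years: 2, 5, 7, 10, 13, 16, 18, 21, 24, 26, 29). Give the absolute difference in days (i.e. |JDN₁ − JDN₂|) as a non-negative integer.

221

First date → JDN 2398984; second date → JDN 2398763.
The interval is |2398984 − 2398763| = 221 days.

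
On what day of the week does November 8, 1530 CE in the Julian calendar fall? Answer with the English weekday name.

Tuesday

Equivalently 18 November 1530 Gregorian, JDN 2280202.
2280202 ≡ 1 (mod 7); counting from Monday = 0 gives Tuesday.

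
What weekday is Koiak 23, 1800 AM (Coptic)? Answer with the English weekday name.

Equivalently 2 January 2084 Gregorian, JDN 2482227.
2482227 ≡ 6 (mod 7); counting from Monday = 0 gives Sunday.

Sunday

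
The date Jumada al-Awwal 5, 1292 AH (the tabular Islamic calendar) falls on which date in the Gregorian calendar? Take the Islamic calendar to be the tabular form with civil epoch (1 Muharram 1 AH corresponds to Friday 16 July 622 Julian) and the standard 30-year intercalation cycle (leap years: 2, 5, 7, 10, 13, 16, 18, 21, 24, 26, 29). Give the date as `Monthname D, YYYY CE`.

Julian Day Number of the source date = 2406049.
Converting JDN 2406049 to the Gregorian calendar gives 9 June 1875 CE.

June 9, 1875 CE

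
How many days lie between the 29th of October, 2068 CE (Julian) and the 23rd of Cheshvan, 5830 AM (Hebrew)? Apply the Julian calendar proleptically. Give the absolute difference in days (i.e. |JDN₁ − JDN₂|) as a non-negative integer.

361

JDN of the first date = 2476697.
JDN of the second date = 2477058.
|2477058 − 2476697| = 361.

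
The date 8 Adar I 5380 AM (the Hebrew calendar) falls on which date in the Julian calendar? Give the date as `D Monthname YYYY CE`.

2 February 1620 CE

The source date corresponds to 12 February 1620 in the Gregorian calendar (JDN 2312795).
That day falls on 2 February 1620 CE in the Julian calendar.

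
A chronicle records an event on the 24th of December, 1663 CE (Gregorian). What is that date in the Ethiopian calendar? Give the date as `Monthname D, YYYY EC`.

Tahsas 17, 1656 EC

Both dates share Julian Day Number 2328816; in the Ethiopian calendar that is 17 Tahsas 1656 EC.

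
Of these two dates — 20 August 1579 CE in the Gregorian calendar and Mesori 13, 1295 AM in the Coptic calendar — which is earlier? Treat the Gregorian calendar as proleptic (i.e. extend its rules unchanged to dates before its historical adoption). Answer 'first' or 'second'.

second

First date → JDN 2298009; second date → JDN 2298005.
JDN 2298005 < JDN 2298009, so the second date is earlier.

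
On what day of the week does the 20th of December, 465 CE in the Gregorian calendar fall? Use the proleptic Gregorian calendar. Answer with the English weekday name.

Sunday

1891252 ≡ 6 (mod 7); counting from Monday = 0 gives Sunday.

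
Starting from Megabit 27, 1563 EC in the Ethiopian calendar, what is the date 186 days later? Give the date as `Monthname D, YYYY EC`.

Meskerem 27, 1564 EC

JDN of Megabit 27, 1563 EC = 2294947.
2294947 + 186 = 2295133.
JDN 2295133 in the Ethiopian calendar is Meskerem 27, 1564 EC.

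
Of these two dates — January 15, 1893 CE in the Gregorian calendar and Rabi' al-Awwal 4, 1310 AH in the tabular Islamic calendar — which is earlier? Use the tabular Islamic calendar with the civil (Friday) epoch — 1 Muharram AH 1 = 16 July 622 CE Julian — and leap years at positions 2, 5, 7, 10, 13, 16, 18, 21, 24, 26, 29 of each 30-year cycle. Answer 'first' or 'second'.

Converting both to JDN: 2412479 vs 2412368; the smaller is the second.

second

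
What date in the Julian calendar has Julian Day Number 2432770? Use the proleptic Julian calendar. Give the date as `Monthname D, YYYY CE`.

JDN 2432770 is 6 August 1948 in the Gregorian calendar.
In the Julian calendar that day is July 24, 1948 CE.

July 24, 1948 CE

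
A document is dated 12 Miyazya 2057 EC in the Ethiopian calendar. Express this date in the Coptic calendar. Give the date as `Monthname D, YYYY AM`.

The source date corresponds to 20 April 2065 in the Gregorian calendar (JDN 2475396).
That day falls on 12 Parmouti 1781 AM in the Coptic calendar.

Parmouti 12, 1781 AM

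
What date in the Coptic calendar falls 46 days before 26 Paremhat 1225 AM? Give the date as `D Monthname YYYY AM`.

10 Meshir 1225 AM

Counting 46 days back from JDN 2272301 reaches JDN 2272255, which is 10 Meshir 1225 AM.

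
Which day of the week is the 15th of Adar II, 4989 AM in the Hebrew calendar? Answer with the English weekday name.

Equivalently 19 March 1229 Gregorian, JDN 2170021.
Since JDN mod 7 = 0 (0 = Monday), the day is Monday.

Monday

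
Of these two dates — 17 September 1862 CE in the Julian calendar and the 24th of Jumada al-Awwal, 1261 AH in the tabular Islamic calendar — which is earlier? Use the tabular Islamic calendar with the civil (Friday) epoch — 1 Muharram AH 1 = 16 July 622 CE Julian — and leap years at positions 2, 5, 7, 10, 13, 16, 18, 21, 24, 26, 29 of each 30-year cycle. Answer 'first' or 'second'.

First date → JDN 2401413; second date → JDN 2395083.
JDN 2395083 < JDN 2401413, so the second date is earlier.

second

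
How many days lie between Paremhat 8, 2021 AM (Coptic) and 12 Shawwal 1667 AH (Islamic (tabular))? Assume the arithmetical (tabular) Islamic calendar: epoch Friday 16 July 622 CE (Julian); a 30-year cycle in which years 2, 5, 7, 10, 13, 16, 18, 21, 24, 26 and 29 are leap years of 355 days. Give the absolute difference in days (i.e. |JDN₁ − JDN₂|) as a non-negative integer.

23930

JDN of the first date = 2563022.
JDN of the second date = 2539092.
|2539092 − 2563022| = 23930.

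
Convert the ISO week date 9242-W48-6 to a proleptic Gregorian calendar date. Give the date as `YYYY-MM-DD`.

ISO week 1 of 9242 is the week containing the first Thursday of 9242.
Week 48, day 6 (Saturday) lands on 9242-11-29.

9242-11-29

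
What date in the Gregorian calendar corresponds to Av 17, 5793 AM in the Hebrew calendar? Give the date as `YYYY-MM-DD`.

2033-08-12

Both dates share Julian Day Number 2463822; in the Gregorian calendar that is 12 August 2033 CE.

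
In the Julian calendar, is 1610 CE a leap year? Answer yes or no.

1610 mod 4 = 2, so it is a common year in the Julian calendar.

no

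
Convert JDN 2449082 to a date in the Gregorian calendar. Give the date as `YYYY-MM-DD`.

1993-04-04

JDN 2451545 is 1 Jan 2000; 2449082 is −2463 days from there.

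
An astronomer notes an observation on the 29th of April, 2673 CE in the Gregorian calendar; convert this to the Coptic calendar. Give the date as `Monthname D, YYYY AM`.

Parmouti 16, 2389 AM

Both dates share Julian Day Number 2697472; in the Coptic calendar that is 16 Parmouti 2389 AM.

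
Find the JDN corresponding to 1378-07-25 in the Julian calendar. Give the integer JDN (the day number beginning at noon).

Equivalently 2 August 1378 (proleptic Gregorian).
JDN 2400001 is 17 November 1858 CE (Gregorian), MJD 0; the target day is −175423 days from there, so JDN = 2224578.

2224578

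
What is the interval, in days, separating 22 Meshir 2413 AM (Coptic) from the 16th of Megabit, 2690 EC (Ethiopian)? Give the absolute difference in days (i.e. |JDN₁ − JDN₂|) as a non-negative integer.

First date → JDN 2706184; second date → JDN 2706573.
The interval is |2706184 − 2706573| = 389 days.

389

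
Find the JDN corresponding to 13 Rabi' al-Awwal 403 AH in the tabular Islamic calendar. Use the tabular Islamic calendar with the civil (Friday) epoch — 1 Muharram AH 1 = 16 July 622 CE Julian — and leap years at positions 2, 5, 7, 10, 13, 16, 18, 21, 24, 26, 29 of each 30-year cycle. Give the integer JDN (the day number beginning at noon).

2090966

In the proleptic Gregorian calendar the same day is 8 October 1012.
JDN 2400001 is 17 November 1858 CE (Gregorian), MJD 0; the target day is −309035 days from there, so JDN = 2090966.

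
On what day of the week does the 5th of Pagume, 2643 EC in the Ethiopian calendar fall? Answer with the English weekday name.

In the Gregorian calendar this is 15 September 2651 (JDN 2689575).
2689575 ≡ 0 (mod 7); counting from Monday = 0 gives Monday.

Monday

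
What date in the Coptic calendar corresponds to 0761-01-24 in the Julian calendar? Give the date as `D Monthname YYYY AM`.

29 Tobi 477 AM

Both dates share Julian Day Number 1999037; in the Coptic calendar that is 29 Tobi 477 AM.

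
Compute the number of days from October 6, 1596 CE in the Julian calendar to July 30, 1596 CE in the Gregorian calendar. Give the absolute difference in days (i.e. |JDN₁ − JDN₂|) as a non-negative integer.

First date → JDN 2304276; second date → JDN 2304198.
The interval is |2304276 − 2304198| = 78 days.

78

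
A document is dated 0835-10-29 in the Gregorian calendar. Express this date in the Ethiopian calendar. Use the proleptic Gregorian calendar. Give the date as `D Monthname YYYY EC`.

27 Tikimt 828 EC

Julian Day Number of the source date = 2026339.
Converting JDN 2026339 to the Ethiopian calendar gives 27 Tikimt 828 EC.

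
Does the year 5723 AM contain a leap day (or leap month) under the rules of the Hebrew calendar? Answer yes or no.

no

Hebrew year 5723 is year 4 of its 19-year Metonic cycle; leap years are at positions 3, 6, 8, 11, 14, 17, 19, so it is a common year (12 months).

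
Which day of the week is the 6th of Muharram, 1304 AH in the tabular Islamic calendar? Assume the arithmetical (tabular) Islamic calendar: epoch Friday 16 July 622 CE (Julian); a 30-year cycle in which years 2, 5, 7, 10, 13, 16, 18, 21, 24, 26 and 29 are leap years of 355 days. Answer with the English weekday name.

Tuesday

Equivalently 5 October 1886 Gregorian, JDN 2410185.
2410185 ≡ 1 (mod 7); counting from Monday = 0 gives Tuesday.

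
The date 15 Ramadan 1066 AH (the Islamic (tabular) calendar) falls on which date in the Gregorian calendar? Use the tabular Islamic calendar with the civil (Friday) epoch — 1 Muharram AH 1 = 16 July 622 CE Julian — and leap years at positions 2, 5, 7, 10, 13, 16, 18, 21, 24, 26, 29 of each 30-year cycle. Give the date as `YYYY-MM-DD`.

1656-07-07

Both dates share Julian Day Number 2326090; in the Gregorian calendar that is 7 July 1656 CE.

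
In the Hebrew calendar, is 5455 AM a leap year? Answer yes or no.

Hebrew year 5455 is year 2 of its 19-year Metonic cycle; leap years are at positions 3, 6, 8, 11, 14, 17, 19, so it is a common year (12 months).

no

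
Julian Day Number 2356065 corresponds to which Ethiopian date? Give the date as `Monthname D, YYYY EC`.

Hamle 28, 1730 EC

The Gregorian equivalent of JDN 2356065 is 2 August 1738.
In the Ethiopian calendar that day is Hamle 28, 1730 EC.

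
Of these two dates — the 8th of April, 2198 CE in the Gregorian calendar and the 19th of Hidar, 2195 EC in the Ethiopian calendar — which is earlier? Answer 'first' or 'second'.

first

First date → JDN 2523961; second date → JDN 2525657.
JDN 2523961 < JDN 2525657, so the first date is earlier.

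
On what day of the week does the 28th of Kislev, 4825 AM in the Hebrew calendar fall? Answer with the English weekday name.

This is JDN 2110027 (15 December 1064 Gregorian).
Since JDN mod 7 = 3 (0 = Monday), the day is Thursday.

Thursday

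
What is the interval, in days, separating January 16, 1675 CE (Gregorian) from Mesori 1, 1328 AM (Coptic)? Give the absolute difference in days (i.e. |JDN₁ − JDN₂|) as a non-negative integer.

22810

First date → JDN 2332857; second date → JDN 2310047.
The interval is |2332857 − 2310047| = 22810 days.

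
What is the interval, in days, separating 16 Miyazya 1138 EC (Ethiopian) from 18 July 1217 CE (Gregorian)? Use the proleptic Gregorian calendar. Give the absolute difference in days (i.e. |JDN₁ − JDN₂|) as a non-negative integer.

First date → JDN 2139735; second date → JDN 2165759.
The interval is |2139735 − 2165759| = 26024 days.

26024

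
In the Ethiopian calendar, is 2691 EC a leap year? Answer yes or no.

2691 mod 4 = 3; in the Ethiopian calendar a year is leap when year mod 4 = 3, so it is a leap year.

yes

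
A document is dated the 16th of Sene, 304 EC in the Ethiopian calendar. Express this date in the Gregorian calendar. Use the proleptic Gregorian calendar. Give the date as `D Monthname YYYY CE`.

Julian Day Number of the source date = 1835177.
Converting JDN 1835177 to the Gregorian calendar gives 11 June 312 CE.

11 June 312 CE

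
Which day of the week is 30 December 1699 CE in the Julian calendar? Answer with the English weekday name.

Saturday

Equivalently 9 January 1700 Gregorian, JDN 2341981.
Since JDN mod 7 = 5 (0 = Monday), the day is Saturday.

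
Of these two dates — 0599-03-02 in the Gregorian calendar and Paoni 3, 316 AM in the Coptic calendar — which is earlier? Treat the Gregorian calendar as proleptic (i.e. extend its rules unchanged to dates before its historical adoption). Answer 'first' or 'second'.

first

First date → JDN 1939901; second date → JDN 1940356.
JDN 1939901 < JDN 1940356, so the first date is earlier.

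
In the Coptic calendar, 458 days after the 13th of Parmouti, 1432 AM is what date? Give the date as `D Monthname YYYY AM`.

16 Epip 1433 AM

Counting 458 days forward from JDN 2347925 reaches JDN 2348383, which is 16 Epip 1433 AM.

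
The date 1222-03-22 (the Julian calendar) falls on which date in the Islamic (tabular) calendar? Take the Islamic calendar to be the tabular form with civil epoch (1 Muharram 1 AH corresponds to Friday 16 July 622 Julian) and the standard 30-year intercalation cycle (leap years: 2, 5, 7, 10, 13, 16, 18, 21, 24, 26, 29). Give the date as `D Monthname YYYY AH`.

The source date corresponds to 29 March 1222 in the proleptic Gregorian calendar (JDN 2167474).
That day falls on 6 Safar 619 AH in the tabular Islamic calendar.

6 Safar 619 AH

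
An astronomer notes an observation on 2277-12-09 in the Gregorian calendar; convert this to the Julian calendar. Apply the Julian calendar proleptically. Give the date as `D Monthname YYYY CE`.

24 November 2277 CE

The Julian–Gregorian offset here is 15 days (Julian trailing).
9 December 2277 Gregorian − 15 days → 24 November 2277 Julian.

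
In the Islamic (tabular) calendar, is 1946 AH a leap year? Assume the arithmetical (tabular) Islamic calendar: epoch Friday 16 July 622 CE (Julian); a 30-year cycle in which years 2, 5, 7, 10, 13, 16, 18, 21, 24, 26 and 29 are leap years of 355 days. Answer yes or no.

yes

Year 1946 AH is year 26 of its 30-year cycle; leap positions are 2, 5, 7, 10, 13, 16, 18, 21, 24, 26, 29, so it is a leap year (355 days).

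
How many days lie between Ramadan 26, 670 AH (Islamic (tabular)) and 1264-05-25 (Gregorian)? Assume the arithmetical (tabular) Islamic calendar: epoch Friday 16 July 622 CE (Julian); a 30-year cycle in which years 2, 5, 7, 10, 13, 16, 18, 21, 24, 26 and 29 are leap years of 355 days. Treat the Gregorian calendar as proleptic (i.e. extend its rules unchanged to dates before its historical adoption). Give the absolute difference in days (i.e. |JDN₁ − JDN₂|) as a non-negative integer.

First date → JDN 2185772; second date → JDN 2182872.
The interval is |2185772 − 2182872| = 2900 days.

2900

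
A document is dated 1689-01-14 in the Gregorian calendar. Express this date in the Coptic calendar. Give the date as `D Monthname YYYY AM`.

Julian Day Number of the source date = 2337969.
Converting JDN 2337969 to the Coptic calendar gives 9 Tobi 1405 AM.

9 Tobi 1405 AM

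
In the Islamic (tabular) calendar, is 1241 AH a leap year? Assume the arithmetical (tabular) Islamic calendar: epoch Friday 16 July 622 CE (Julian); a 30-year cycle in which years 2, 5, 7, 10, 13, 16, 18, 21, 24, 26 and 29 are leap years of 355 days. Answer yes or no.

Year 1241 AH is year 11 of its 30-year cycle; leap positions are 2, 5, 7, 10, 13, 16, 18, 21, 24, 26, 29, so it is a common year (354 days).

no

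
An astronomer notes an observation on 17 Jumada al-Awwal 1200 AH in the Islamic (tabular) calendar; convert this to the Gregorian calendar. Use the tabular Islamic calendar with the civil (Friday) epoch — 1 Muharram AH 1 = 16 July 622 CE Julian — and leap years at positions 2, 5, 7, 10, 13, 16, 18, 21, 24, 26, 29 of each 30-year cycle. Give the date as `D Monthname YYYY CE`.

18 March 1786 CE

Julian Day Number of the source date = 2373460.
Converting JDN 2373460 to the Gregorian calendar gives 18 March 1786 CE.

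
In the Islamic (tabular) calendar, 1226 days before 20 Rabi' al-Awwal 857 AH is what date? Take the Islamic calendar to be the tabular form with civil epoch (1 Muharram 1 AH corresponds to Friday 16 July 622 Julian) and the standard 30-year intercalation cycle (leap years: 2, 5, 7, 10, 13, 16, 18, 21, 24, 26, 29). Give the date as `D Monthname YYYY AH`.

5 Shawwal 853 AH

JDN of 20 Rabi' al-Awwal 857 AH = 2251856.
2251856 − 1226 = 2250630.
JDN 2250630 in the tabular Islamic calendar is 5 Shawwal 853 AH.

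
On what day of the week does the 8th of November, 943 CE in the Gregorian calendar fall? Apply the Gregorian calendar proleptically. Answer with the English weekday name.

2065795 ≡ 4 (mod 7); counting from Monday = 0 gives Friday.

Friday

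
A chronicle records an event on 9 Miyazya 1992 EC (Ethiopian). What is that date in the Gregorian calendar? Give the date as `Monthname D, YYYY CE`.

Julian Day Number of the source date = 2451652.
Converting JDN 2451652 to the Gregorian calendar gives 17 April 2000 CE.

April 17, 2000 CE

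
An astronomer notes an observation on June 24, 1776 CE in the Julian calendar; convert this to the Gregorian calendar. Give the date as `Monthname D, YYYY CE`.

For dates in this range the Gregorian date is 11 days ahead of the Julian.
24 June 1776 Julian + 11 days → 5 July 1776 Gregorian.

July 5, 1776 CE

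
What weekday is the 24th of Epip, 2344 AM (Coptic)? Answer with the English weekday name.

Tuesday

In the Gregorian calendar this is 5 August 2628 (JDN 2681134).
JDN 2681134 mod 7 = 1, and JDN 0 was a Monday, so this is a Tuesday.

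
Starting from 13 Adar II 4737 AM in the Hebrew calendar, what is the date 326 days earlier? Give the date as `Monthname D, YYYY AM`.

Iyar 13, 4736 AM

The starting date is JDN 2077973; 2077973 − 326 = 2077647.
JDN 2077647 corresponds to Iyar 13, 4736 AM.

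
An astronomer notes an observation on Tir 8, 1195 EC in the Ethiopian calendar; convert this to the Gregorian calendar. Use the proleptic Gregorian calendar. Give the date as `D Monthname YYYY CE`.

Both dates share Julian Day Number 2160456; in the Gregorian calendar that is 10 January 1203 CE.

10 January 1203 CE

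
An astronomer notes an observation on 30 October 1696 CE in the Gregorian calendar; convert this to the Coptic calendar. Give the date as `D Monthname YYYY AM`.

23 Paopi 1413 AM

Both dates share Julian Day Number 2340815; in the Coptic calendar that is 23 Paopi 1413 AM.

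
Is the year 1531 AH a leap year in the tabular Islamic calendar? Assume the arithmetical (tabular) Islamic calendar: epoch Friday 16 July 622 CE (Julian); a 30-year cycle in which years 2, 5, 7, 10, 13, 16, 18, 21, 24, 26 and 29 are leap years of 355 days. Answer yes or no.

no

Year 1531 AH is year 1 of its 30-year cycle; leap positions are 2, 5, 7, 10, 13, 16, 18, 21, 24, 26, 29, so it is a common year (354 days).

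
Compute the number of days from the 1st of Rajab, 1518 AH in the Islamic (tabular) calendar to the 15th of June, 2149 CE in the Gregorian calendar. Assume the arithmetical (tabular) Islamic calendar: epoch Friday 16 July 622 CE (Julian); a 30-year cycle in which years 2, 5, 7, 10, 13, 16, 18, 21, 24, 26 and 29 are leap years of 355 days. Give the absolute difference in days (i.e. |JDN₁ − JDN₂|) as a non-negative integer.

JDN of the first date = 2486191.
JDN of the second date = 2506132.
|2506132 − 2486191| = 19941.

19941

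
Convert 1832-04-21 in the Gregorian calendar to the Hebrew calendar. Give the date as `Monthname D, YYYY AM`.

Nisan 21, 5592 AM

Both dates share Julian Day Number 2390295; in the Hebrew calendar that is 21 Nisan 5592 AM.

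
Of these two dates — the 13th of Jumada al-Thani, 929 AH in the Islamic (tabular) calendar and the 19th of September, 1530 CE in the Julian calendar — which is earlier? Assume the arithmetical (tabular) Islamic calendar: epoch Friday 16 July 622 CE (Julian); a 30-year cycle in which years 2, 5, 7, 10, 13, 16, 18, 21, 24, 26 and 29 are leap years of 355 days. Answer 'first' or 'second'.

first

First date → JDN 2277452; second date → JDN 2280152.
JDN 2277452 < JDN 2280152, so the first date is earlier.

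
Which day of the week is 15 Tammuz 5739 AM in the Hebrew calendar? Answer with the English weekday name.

Equivalently 10 July 1979 Gregorian, JDN 2444065.
JDN 2444065 mod 7 = 1, and JDN 0 was a Monday, so this is a Tuesday.

Tuesday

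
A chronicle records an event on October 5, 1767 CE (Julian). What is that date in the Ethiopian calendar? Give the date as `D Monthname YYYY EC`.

7 Tikimt 1760 EC

The source date corresponds to 16 October 1767 in the Gregorian calendar (JDN 2366732).
That day falls on 7 Tikimt 1760 EC in the Ethiopian calendar.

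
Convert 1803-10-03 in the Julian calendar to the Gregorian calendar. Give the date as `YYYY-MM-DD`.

1803-10-15

The Julian–Gregorian offset here is 12 days (Julian trailing).
3 October 1803 Julian + 12 days → 15 October 1803 Gregorian.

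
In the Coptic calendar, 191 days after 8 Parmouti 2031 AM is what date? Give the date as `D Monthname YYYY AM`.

13 Paopi 2032 AM

The starting date is JDN 2566704; 2566704 + 191 = 2566895.
JDN 2566895 corresponds to 13 Paopi 2032 AM.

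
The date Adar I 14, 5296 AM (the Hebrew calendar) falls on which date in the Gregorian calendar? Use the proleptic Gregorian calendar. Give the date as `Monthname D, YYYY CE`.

February 16, 1536 CE

Julian Day Number of the source date = 2282118.
Converting JDN 2282118 to the Gregorian calendar gives 16 February 1536 CE.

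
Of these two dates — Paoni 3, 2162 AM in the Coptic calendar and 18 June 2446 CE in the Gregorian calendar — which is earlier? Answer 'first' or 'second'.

first

First date → JDN 2614607; second date → JDN 2614612.
JDN 2614607 < JDN 2614612, so the first date is earlier.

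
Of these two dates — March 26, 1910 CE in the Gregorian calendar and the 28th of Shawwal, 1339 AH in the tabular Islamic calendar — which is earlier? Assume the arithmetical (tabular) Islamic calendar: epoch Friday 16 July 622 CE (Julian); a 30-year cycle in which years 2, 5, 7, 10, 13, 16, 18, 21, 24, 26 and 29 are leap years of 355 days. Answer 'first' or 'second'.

first

Converting both to JDN: 2418757 vs 2422876; the smaller is the first.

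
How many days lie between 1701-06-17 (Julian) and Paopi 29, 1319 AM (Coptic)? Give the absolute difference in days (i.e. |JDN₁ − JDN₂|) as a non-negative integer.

First date → JDN 2342516; second date → JDN 2306487.
The interval is |2342516 − 2306487| = 36029 days.

36029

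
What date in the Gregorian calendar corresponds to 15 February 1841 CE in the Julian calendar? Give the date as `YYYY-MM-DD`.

At this point the Julian calendar is 12 days behind the Gregorian.
15 February 1841 Julian + 12 days → 27 February 1841 Gregorian.

1841-02-27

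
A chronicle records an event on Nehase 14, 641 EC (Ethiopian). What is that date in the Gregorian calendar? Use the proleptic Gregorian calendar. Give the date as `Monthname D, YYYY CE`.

Both dates share Julian Day Number 1958324; in the Gregorian calendar that is 10 August 649 CE.

August 10, 649 CE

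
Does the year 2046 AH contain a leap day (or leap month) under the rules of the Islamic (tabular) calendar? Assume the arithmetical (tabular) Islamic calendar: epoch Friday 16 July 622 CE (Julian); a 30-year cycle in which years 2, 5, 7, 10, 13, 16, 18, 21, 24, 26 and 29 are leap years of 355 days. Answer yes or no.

Year 2046 AH is year 6 of its 30-year cycle; leap positions are 2, 5, 7, 10, 13, 16, 18, 21, 24, 26, 29, so it is a common year (354 days).

no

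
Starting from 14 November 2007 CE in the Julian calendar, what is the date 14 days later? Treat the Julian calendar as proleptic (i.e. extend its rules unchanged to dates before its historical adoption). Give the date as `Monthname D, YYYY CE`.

November 28, 2007 CE

Counting 14 days forward from JDN 2454432 reaches JDN 2454446, which is November 28, 2007 CE.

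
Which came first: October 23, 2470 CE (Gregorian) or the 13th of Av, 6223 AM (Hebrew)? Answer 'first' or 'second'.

The two dates have Julian Day Numbers 2623505 and 2620863 respectively.
Since 2620863 < 2623505, the second date comes first.

second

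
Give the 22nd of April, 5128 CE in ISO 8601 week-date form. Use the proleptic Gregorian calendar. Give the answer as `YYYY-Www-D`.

The weekday is Sunday (ISO weekday 7).
That Sunday belongs to ISO week 16 of ISO year 5128.

5128-W16-7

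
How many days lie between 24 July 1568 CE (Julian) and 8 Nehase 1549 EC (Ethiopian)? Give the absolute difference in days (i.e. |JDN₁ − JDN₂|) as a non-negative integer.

4010

JDN of the first date = 2293975.
JDN of the second date = 2289965.
|2289965 − 2293975| = 4010.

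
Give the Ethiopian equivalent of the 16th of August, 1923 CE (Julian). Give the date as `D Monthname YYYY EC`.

23 Nehase 1915 EC

The source date corresponds to 29 August 1923 in the Gregorian calendar (JDN 2423661).
That day falls on 23 Nehase 1915 EC in the Ethiopian calendar.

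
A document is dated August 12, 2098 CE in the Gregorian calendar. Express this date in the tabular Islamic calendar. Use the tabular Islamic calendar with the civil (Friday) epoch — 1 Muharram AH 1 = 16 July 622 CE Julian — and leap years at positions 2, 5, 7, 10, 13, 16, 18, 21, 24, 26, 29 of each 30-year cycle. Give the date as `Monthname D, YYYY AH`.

Julian Day Number of the source date = 2487563.
Converting JDN 2487563 to the tabular Islamic calendar gives 14 Jumada al-Awwal 1522 AH.

Jumada al-Awwal 14, 1522 AH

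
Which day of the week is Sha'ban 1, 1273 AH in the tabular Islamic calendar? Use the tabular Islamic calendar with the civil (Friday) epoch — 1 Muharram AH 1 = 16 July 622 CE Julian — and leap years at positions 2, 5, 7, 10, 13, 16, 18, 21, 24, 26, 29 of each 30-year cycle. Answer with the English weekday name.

Friday

In the Gregorian calendar this is 27 March 1857 (JDN 2399401).
JDN 2399401 mod 7 = 4, and JDN 0 was a Monday, so this is a Friday.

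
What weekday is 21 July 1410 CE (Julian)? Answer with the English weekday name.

Equivalently 30 July 1410 Gregorian, JDN 2236262.
2236262 ≡ 0 (mod 7); counting from Monday = 0 gives Monday.

Monday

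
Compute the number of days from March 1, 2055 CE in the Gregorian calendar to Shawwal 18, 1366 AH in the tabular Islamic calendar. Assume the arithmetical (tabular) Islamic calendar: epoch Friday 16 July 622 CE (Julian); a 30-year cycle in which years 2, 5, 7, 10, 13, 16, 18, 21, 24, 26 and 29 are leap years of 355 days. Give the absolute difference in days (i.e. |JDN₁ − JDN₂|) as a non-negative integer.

39260

First date → JDN 2471693; second date → JDN 2432433.
The interval is |2471693 − 2432433| = 39260 days.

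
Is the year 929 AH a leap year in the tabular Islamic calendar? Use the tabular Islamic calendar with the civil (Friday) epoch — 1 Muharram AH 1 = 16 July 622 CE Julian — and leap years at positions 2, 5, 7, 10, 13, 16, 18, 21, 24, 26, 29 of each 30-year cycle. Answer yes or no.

yes

Year 929 AH is year 29 of its 30-year cycle; leap positions are 2, 5, 7, 10, 13, 16, 18, 21, 24, 26, 29, so it is a leap year (355 days).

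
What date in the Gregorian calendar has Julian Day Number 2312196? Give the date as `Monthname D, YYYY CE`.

June 23, 1618 CE

Counting from JDN 2299161 = 15 Oct 1582 gives an offset of 13035 days.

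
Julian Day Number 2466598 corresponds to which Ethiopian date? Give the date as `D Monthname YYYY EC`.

10 Megabit 2033 EC

The Gregorian equivalent of JDN 2466598 is 19 March 2041.
In the Ethiopian calendar that day is 10 Megabit 2033 EC.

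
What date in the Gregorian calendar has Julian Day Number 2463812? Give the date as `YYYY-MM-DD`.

2033-08-02

Counting from JDN 2299161 = 15 Oct 1582 gives an offset of 164651 days.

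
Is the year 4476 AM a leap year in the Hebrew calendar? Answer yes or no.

yes

Hebrew year 4476 is year 11 of its 19-year Metonic cycle; leap years are at positions 3, 6, 8, 11, 14, 17, 19, so it is a leap year (13 months).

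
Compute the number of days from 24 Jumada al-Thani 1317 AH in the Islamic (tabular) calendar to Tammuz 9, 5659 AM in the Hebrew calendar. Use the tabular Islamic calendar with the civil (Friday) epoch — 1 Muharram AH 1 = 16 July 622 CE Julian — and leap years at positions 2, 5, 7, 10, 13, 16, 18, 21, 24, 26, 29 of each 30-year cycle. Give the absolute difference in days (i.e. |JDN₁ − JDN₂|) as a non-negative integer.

135

First date → JDN 2414958; second date → JDN 2414823.
The interval is |2414958 − 2414823| = 135 days.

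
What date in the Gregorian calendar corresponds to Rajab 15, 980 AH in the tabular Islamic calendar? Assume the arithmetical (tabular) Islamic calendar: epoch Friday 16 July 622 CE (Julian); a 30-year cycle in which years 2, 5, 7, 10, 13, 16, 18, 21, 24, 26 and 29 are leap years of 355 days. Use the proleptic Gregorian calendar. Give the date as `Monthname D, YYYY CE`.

Both dates share Julian Day Number 2295556; in the Gregorian calendar that is 1 December 1572 CE.

December 1, 1572 CE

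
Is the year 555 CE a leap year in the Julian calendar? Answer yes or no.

555 mod 4 = 3, so it is a common year in the Julian calendar.

no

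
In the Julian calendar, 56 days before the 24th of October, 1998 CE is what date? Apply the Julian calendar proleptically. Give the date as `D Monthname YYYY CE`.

JDN of the 24th of October, 1998 CE = 2451124.
2451124 − 56 = 2451068.
JDN 2451068 in the Julian calendar is 29 August 1998 CE.

29 August 1998 CE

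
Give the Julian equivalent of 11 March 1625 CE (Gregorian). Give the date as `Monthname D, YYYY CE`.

March 1, 1625 CE

For dates in this range the Gregorian date is 10 days ahead of the Julian.
11 March 1625 Gregorian − 10 days → 1 March 1625 Julian.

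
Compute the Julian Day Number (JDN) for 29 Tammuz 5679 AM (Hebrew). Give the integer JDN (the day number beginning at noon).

2422167

In the Gregorian calendar the same day is 27 July 1919.
JDN 2299161 is 15 October 1582 CE (Gregorian); the target day is +123006 days from there, so JDN = 2422167.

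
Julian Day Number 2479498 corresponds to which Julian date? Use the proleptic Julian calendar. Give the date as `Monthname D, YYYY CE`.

The Gregorian equivalent of JDN 2479498 is 13 July 2076.
In the Julian calendar that day is June 30, 2076 CE.

June 30, 2076 CE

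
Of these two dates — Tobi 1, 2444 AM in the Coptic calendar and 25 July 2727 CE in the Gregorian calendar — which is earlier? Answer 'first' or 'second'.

second

First date → JDN 2717456; second date → JDN 2717281.
JDN 2717281 < JDN 2717456, so the second date is earlier.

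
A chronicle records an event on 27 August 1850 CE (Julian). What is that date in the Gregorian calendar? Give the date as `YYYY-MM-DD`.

For dates in this range the Gregorian date is 12 days ahead of the Julian.
27 August 1850 Julian + 12 days → 8 September 1850 Gregorian.

1850-09-08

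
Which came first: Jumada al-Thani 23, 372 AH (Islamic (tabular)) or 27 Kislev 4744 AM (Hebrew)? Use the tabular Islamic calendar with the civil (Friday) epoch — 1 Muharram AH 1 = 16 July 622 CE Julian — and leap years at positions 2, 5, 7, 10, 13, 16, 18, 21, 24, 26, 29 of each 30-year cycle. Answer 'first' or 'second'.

first

First date → JDN 2080080; second date → JDN 2080437.
JDN 2080080 < JDN 2080437, so the first date is earlier.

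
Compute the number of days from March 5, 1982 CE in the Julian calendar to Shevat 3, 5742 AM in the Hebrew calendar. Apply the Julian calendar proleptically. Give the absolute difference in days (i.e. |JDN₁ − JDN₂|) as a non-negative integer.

JDN of the first date = 2445047.
JDN of the second date = 2444997.
|2444997 − 2445047| = 50.

50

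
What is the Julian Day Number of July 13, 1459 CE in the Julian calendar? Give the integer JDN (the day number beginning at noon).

In the proleptic Gregorian calendar the same day is 22 July 1459.
JDN 2451545 is 1 January 2000 CE (Gregorian); the target day is −197394 days from there, so JDN = 2254151.

2254151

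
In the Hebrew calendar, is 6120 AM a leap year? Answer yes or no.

no

Hebrew year 6120 is year 2 of its 19-year Metonic cycle; leap years are at positions 3, 6, 8, 11, 14, 17, 19, so it is a common year (12 months).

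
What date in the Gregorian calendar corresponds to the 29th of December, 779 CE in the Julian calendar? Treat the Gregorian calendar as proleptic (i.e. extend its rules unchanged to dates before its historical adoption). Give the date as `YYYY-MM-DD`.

0780-01-02

For dates in this range the Gregorian date is 4 days ahead of the Julian.
29 December 779 Julian + 4 days → 2 January 780 Gregorian.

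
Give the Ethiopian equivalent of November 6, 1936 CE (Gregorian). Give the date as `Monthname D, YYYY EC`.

Tikimt 27, 1929 EC

Julian Day Number of the source date = 2428479.
Converting JDN 2428479 to the Ethiopian calendar gives 27 Tikimt 1929 EC.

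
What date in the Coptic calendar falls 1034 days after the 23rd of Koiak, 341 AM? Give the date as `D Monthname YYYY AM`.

Counting 1034 days forward from JDN 1949327 reaches JDN 1950361, which is 21 Paopi 344 AM.

21 Paopi 344 AM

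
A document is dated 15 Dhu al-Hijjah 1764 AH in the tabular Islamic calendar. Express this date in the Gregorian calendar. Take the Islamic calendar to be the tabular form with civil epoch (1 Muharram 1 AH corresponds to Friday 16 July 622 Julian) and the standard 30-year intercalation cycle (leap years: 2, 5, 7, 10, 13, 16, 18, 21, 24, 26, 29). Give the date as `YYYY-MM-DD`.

2333-12-23

Both dates share Julian Day Number 2573527; in the Gregorian calendar that is 23 December 2333 CE.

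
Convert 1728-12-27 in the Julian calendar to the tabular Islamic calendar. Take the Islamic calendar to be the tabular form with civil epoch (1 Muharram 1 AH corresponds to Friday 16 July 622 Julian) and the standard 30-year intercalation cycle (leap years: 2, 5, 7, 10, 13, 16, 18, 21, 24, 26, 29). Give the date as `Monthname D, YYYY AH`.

Both dates share Julian Day Number 2352571; in the tabular Islamic calendar that is 6 Jumada al-Thani 1141 AH.

Jumada al-Thani 6, 1141 AH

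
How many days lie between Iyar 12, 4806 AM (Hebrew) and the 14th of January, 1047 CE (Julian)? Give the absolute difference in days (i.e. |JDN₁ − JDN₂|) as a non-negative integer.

268

JDN of the first date = 2103220.
JDN of the second date = 2103488.
|2103488 − 2103220| = 268.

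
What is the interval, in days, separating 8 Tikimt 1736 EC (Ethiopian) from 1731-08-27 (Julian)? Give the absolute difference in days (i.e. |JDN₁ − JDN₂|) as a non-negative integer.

First date → JDN 2357967; second date → JDN 2353544.
The interval is |2357967 − 2353544| = 4423 days.

4423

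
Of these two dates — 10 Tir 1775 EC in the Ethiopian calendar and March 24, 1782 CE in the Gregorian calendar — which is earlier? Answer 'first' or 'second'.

second

The two dates have Julian Day Numbers 2372303 and 2372005 respectively.
Since 2372005 < 2372303, the second date comes first.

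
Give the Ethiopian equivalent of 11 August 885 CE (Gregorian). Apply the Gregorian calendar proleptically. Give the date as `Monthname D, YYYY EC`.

Nehase 14, 877 EC

Julian Day Number of the source date = 2044523.
Converting JDN 2044523 to the Ethiopian calendar gives 14 Nehase 877 EC.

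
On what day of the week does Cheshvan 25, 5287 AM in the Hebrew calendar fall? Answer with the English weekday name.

Thursday

In the proleptic Gregorian calendar this is 11 November 1526 (JDN 2278734).
Since JDN mod 7 = 3 (0 = Monday), the day is Thursday.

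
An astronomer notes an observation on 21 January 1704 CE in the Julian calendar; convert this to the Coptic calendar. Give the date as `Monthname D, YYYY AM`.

Tobi 25, 1420 AM

Julian Day Number of the source date = 2343464.
Converting JDN 2343464 to the Coptic calendar gives 25 Tobi 1420 AM.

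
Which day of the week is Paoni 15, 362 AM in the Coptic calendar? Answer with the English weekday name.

In the proleptic Gregorian calendar this is 12 June 646 (JDN 1957169).
Since JDN mod 7 = 4 (0 = Monday), the day is Friday.

Friday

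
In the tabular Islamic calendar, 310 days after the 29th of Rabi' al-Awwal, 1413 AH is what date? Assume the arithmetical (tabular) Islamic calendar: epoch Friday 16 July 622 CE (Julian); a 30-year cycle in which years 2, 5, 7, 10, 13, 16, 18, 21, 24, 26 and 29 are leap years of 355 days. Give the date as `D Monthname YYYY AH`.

14 Safar 1414 AH

JDN of the 29th of Rabi' al-Awwal, 1413 AH = 2448893.
2448893 + 310 = 2449203.
JDN 2449203 in the tabular Islamic calendar is 14 Safar 1414 AH.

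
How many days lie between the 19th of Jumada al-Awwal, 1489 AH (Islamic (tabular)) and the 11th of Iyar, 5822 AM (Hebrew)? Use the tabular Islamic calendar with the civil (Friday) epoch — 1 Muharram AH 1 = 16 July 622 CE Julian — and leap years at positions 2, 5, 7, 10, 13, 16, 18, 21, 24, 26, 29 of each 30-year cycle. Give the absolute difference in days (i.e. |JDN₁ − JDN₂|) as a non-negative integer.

1543

First date → JDN 2475874; second date → JDN 2474331.
The interval is |2475874 − 2474331| = 1543 days.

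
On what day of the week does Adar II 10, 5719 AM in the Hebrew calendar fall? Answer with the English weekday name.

Friday

This is JDN 2436648 (20 March 1959 Gregorian).
JDN 2436648 mod 7 = 4, and JDN 0 was a Monday, so this is a Friday.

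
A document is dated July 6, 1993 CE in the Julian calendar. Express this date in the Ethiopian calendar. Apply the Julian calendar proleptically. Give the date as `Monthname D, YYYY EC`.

Both dates share Julian Day Number 2449188; in the Ethiopian calendar that is 12 Hamle 1985 EC.

Hamle 12, 1985 EC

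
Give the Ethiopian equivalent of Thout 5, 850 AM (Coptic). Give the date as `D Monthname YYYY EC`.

5 Meskerem 1126 EC

The source date corresponds to 9 September 1133 in the proleptic Gregorian calendar (JDN 2135131).
That day falls on 5 Meskerem 1126 EC in the Ethiopian calendar.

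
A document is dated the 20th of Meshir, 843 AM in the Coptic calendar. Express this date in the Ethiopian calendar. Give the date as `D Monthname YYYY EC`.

The source date corresponds to 21 February 1127 in the proleptic Gregorian calendar (JDN 2132739).
That day falls on 20 Yekatit 1119 EC in the Ethiopian calendar.

20 Yekatit 1119 EC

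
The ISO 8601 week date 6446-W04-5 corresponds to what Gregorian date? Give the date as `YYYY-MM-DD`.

ISO week 1 of 6446 is the week containing the first Thursday of 6446.
Week 4, day 5 (Friday) lands on 6446-01-26.

6446-01-26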